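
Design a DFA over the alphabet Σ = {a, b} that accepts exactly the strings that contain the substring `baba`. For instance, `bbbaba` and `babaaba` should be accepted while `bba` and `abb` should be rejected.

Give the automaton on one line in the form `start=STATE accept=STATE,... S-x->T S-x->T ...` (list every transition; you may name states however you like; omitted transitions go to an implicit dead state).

start=S0 accept=S4 S0-a->S0 S0-b->S1 S1-a->S2 S1-b->S1 S2-a->S0 S2-b->S3 S3-a->S4 S3-b->S1 S4-a->S4 S4-b->S4

States S0..S3 record the length of the longest prefix of `baba` that matches the current input suffix. Reaching S4 means `baba` has been seen, and we stay there forever. Accept from S4.
        a   b  
>  S0   S0  S1 
   S1   S2  S1 
   S2   S0  S3 
   S3   S4  S1 
 * S4   S4  S4 
(> = start, * = accepting)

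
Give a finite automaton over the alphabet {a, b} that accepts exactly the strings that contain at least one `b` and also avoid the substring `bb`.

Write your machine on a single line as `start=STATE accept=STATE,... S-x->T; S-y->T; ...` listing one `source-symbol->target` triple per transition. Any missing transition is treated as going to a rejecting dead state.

Run two small machines in parallel and take their product. One (3 states) tracks the count of `b`s, saturating at 2; the other (3 states) tracks partial matches of the forbidden pattern `bb`. Each combined state is a pair, one component from each; accept when both components accept.
6 states suffice.
        a   b  
>  q0   q0  q1 
 * q1   q2  q3 
 * q2   q2  q4 
   q3   q3  q3 
 * q4   q5  q3 
 * q5   q5  q4 
(> = start, * = accepting)

start=q0; accept=q1,q2,q4,q5; q0-a->q0; q0-b->q1; q1-a->q2; q1-b->q3; q2-a->q2; q2-b->q4; q3-a->q3; q3-b->q3; q4-a->q5; q4-b->q3; q5-a->q5; q5-b->q4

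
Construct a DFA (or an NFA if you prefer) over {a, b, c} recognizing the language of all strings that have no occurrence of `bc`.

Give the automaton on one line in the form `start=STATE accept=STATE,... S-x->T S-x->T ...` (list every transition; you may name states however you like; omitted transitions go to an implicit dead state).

Track partial matches of the forbidden pattern `bc`. State s2 is a dead state reached once `bc` has occurred; every other state accepts. s0 means no part of `bc` is currently matched.
A 3-state machine:
        a   b   c  
>* s0   s0  s1  s0 
 * s1   s0  s1  s2 
   s2   s2  s2  s2 
(> = start, * = accepting)

start=s0 accept=s0,s1 s0-a->s0 s0-b->s1 s0-c->s0 s1-a->s0 s1-b->s1 s1-c->s2 s2-a->s2 s2-b->s2 s2-c->s2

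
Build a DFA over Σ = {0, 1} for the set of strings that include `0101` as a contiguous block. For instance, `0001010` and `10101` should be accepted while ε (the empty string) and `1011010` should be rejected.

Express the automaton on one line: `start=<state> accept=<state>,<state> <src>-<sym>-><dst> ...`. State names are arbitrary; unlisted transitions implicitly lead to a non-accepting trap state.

start=S0 accept=S4 S0-0->S1 S0-1->S0 S1-0->S1 S1-1->S2 S2-0->S3 S2-1->S0 S3-0->S1 S3-1->S4 S4-0->S4 S4-1->S4

Track how much of `0101` has been matched so far: state S0 is no progress, S4 is the absorbing accept state reached once `0101` has occurred. Intermediate states record partial matches; on a mismatch, fall back to the longest reusable overlap.
With 5 states:
        0   1  
>  S0   S1  S0 
   S1   S1  S2 
   S2   S3  S0 
   S3   S1  S4 
 * S4   S4  S4 
(> = start, * = accepting)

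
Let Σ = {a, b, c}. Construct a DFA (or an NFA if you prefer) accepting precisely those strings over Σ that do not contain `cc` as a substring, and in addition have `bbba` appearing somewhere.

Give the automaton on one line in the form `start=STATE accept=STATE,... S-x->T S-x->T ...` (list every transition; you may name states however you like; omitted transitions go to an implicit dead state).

Build one automaton per condition and run them in lockstep. The first has 3 states tracking partial matches of the forbidden pattern `cc`; the second has 5 states tracking whether and how much of `bbba` has been seen. A product state is a pair (one from each), accepting exactly when both do. After merging equivalent states the machine shrinks.
An 8-state machine:
        a   b   c  
>  q0   q0  q1  q2 
   q1   q0  q3  q2 
   q2   q0  q1  q4 
   q3   q0  q5  q2 
   q4   q4  q4  q4 
   q5   q6  q5  q2 
 * q6   q6  q6  q7 
 * q7   q6  q6  q4 
(> = start, * = accepting)

start=q0 accept=q6,q7 q0-a->q0 q0-b->q1 q0-c->q2 q1-a->q0 q1-b->q3 q1-c->q2 q2-a->q0 q2-b->q1 q2-c->q4 q3-a->q0 q3-b->q5 q3-c->q2 q4-a->q4 q4-b->q4 q4-c->q4 q5-a->q6 q5-b->q5 q5-c->q2 q6-a->q6 q6-b->q6 q6-c->q7 q7-a->q6 q7-b->q6 q7-c->q4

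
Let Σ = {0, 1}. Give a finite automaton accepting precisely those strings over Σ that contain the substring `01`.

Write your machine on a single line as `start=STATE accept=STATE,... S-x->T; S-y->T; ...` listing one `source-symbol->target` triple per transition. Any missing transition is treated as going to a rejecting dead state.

start=q0; accept=q2; q0-0->q1; q0-1->q0; q1-0->q1; q1-1->q2; q2-0->q2; q2-1->q2

States q0..q1 record the length of the longest prefix of `01` that matches the current input suffix. Reaching q2 means `01` has been seen, and we stay there forever. Accept from q2.
A 3-state machine:
        0   1  
>  q0   q1  q0 
   q1   q1  q2 
 * q2   q2  q2 
(> = start, * = accepting)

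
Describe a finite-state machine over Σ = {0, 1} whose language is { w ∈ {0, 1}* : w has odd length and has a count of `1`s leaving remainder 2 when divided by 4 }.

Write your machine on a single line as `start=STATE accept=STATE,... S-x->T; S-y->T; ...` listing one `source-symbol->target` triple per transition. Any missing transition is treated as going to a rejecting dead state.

start=s0; accept=s5; s0-0->s1; s0-1->s2; s1-0->s0; s1-1->s3; s2-0->s3; s2-1->s4; s3-0->s2; s3-1->s5; s4-0->s5; s4-1->s6; s5-0->s4; s5-1->s7; s6-0->s7; s6-1->s0; s7-0->s6; s7-1->s1

Run two small machines in parallel and take their product. The first has 2 states tracking the input length modulo 2; the second has 4 states tracking the count of `1`s modulo 4. A product state is a pair (one from each), accepting exactly when both do.
An 8-state machine:
        0   1  
>  s0   s1  s2 
   s1   s0  s3 
   s2   s3  s4 
   s3   s2  s5 
   s4   s5  s6 
 * s5   s4  s7 
   s6   s7  s0 
   s7   s6  s1 
(> = start, * = accepting)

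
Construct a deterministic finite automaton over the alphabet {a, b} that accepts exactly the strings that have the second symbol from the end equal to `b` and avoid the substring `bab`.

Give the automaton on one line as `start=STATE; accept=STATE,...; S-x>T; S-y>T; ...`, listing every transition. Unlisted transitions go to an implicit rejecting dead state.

start=s0; accept=s2,s3; s0-a>s0; s0-b>s1; s1-a>s2; s1-b>s3; s2-a>s0; s2-b>s4; s3-a>s2; s3-b>s3; s4-a>s4; s4-b>s4

Build one automaton per condition and run them in lockstep. One (7 states) tracks the last 2 symbols read; the other (4 states) tracks partial matches of the forbidden pattern `bab`. Each combined state is a pair, one component from each; accept when both components accept. Equivalent product states are then merged.
        a   b  
>  s0   s0  s1 
   s1   s2  s3 
 * s2   s0  s4 
 * s3   s2  s3 
   s4   s4  s4 
(> = start, * = accepting)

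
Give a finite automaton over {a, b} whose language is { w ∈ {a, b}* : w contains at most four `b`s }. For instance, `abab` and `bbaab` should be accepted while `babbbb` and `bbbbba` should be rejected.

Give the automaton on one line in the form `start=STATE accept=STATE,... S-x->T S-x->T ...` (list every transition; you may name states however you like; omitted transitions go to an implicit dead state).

start=s0 accept=s0,s1,s2,s3,s4 s0-a->s0 s0-b->s1 s1-a->s1 s1-b->s2 s2-a->s2 s2-b->s3 s3-a->s3 s3-b->s4 s4-a->s4 s4-b->s5 s5-a->s5 s5-b->s5

Count `b`s, saturating at 5: states s0 through s4 mean 0 through 4 `b`s seen; s5 means more than 4. Each `b` increments (capped at s5); other symbols loop. Accept from {s0, s1, s2, s3, s4}.
6 states suffice.
        a   b  
>* s0   s0  s1 
 * s1   s1  s2 
 * s2   s2  s3 
 * s3   s3  s4 
 * s4   s4  s5 
   s5   s5  s5 
(> = start, * = accepting)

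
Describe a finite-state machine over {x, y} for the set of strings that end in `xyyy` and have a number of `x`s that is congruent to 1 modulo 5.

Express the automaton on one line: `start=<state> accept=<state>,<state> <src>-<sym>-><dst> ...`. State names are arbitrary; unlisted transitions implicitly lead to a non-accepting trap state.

Handle the two conditions separately and then intersect. The first has 5 states tracking how much of the suffix `xyyy` has currently been matched; the second has 5 states tracking the count of `x`s modulo 5. A product state is a pair (one from each), accepting exactly when both do. Minimizing collapses redundant product states.
9 states suffice.
       x  y 
>  A   B  A 
   B   C  D 
   C   E  C 
   D   C  F 
   E   G  E 
   F   C  H 
   G   A  G 
 * H   C  I 
   I   C  I 
(> = start, * = accepting)

start=A accept=H A-x->B A-y->A B-x->C B-y->D C-x->E C-y->C D-x->C D-y->F E-x->G E-y->E F-x->C F-y->H G-x->A G-y->G H-x->C H-y->I I-x->C I-y->I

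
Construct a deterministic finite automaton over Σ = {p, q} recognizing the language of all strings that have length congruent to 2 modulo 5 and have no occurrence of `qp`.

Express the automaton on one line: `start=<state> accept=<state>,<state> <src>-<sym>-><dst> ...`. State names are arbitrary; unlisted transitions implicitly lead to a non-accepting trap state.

start=A accept=D,E A-p->B A-q->C B-p->D B-q->E C-p->F C-q->E D-p->G D-q->H E-p->F E-q->H F-p->F F-q->F G-p->I G-q->J H-p->F H-q->J I-p->A I-q->K J-p->F J-q->K K-p->F K-q->C

Build one automaton per condition and run them in lockstep. One (5 states) tracks the input length modulo 5; the other (3 states) tracks partial matches of the forbidden pattern `qp`. Each combined state is a pair, one component from each; accept when both components accept. Equivalent product states are then merged.
With 11 states:
       p  q 
>  A   B  C 
   B   D  E 
   C   F  E 
 * D   G  H 
 * E   F  H 
   F   F  F 
   G   I  J 
   H   F  J 
   I   A  K 
   J   F  K 
   K   F  C 
(> = start, * = accepting)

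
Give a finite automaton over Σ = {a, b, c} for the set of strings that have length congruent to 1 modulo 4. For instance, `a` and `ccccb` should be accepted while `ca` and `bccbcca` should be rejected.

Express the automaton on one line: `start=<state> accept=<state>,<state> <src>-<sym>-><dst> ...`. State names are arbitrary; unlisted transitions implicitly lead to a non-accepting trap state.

start=q0 accept=q1 q0-a->q1 q0-b->q1 q0-c->q1 q1-a->q2 q1-b->q2 q1-c->q2 q2-a->q3 q2-b->q3 q2-c->q3 q3-a->q0 q3-b->q0 q3-c->q0

Only the length mod 4 matters, so use a 4-cycle: from any state, every input symbol moves to the next state, wrapping q3 back to q0. Mark q1 accepting.
4 states suffice.
        a   b   c  
>  q0   q1  q1  q1 
 * q1   q2  q2  q2 
   q2   q3  q3  q3 
   q3   q0  q0  q0 
(> = start, * = accepting)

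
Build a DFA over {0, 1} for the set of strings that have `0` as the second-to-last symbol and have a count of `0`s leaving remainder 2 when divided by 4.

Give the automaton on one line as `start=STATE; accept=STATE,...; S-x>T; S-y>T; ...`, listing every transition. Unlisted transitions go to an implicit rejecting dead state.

start=q0; accept=q2,q5; q0-0>q1; q0-1>q0; q1-0>q2; q1-1>q3; q2-0>q4; q2-1>q5; q3-0>q6; q3-1>q3; q4-0>q0; q4-1>q4; q5-0>q4; q5-1>q7; q6-0>q4; q6-1>q5; q7-0>q4; q7-1>q7

Run two small machines in parallel and take their product. One (7 states) tracks the last 2 symbols read; the other (4 states) tracks the count of `0`s modulo 4. Each combined state is a pair, one component from each; accept when both components accept. After merging equivalent states the machine shrinks.
An 8-state machine:
        0   1  
>  q0   q1  q0 
   q1   q2  q3 
 * q2   q4  q5 
   q3   q6  q3 
   q4   q0  q4 
 * q5   q4  q7 
   q6   q4  q5 
   q7   q4  q7 
(> = start, * = accepting)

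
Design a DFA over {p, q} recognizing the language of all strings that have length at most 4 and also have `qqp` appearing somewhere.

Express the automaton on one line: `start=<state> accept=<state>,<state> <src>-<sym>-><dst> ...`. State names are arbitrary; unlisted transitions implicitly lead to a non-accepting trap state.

start=s0 accept=s7,s8 s0-p->s1 s0-q->s2 s1-p->s3 s1-q->s4 s2-p->s3 s2-q->s5 s3-p->s3 s3-q->s3 s4-p->s3 s4-q->s6 s5-p->s7 s5-q->s6 s6-p->s8 s6-q->s3 s7-p->s8 s7-q->s8 s8-p->s3 s8-q->s3

Handle the two conditions separately and then intersect. One (6 states) tracks the input length, saturating at 5; the other (4 states) tracks whether and how much of `qqp` has been seen. Each combined state is a pair, one component from each; accept when both components accept. After merging equivalent states the machine shrinks.
        p   q  
>  s0   s1  s2 
   s1   s3  s4 
   s2   s3  s5 
   s3   s3  s3 
   s4   s3  s6 
   s5   s7  s6 
   s6   s8  s3 
 * s7   s8  s8 
 * s8   s3  s3 
(> = start, * = accepting)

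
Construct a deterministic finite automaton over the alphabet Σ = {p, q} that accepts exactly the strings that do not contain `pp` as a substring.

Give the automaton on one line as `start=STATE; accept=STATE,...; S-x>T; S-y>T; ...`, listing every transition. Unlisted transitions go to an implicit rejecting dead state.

Track partial matches of the forbidden pattern `pp`. State S2 is a dead state reached once `pp` has occurred; every other state accepts. S0 means no part of `pp` is currently matched.
A 3-state machine:
        p   q  
>* S0   S1  S0 
 * S1   S2  S0 
   S2   S2  S2 
(> = start, * = accepting)

start=S0; accept=S0,S1; S0-p>S1; S0-q>S0; S1-p>S2; S1-q>S0; S2-p>S2; S2-q>S2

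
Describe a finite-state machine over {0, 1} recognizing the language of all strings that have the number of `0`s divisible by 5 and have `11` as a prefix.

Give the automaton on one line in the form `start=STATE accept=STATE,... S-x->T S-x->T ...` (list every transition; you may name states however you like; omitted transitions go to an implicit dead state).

start=A accept=D A-0->B A-1->C B-0->B B-1->B C-0->B C-1->D D-0->E D-1->D E-0->F E-1->E F-0->G F-1->F G-0->H G-1->G H-0->D H-1->H

Run two small machines in parallel and take their product. The first has 5 states tracking the count of `0`s modulo 5; the second has 4 states tracking whether the input so far still matches the prefix `11`. A product state is a pair (one from each), accepting exactly when both do. Minimizing collapses redundant product states.
An 8-state machine:
       0  1 
>  A   B  C 
   B   B  B 
   C   B  D 
 * D   E  D 
   E   F  E 
   F   G  F 
   G   H  G 
   H   D  H 
(> = start, * = accepting)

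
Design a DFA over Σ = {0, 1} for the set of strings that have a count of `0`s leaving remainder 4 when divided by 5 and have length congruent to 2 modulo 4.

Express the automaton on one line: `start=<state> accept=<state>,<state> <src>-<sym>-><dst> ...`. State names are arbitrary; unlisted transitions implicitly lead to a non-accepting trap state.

start=q0 accept=q17 q0-0->q1 q0-1->q2 q1-0->q3 q1-1->q4 q2-0->q4 q2-1->q5 q3-0->q6 q3-1->q7 q4-0->q7 q4-1->q8 q5-0->q8 q5-1->q9 q6-0->q10 q6-1->q11 q7-0->q11 q7-1->q12 q8-0->q12 q8-1->q13 q9-0->q13 q9-1->q0 q10-0->q2 q10-1->q14 q11-0->q14 q11-1->q15 q12-0->q15 q12-1->q16 q13-0->q16 q13-1->q1 q14-0->q5 q14-1->q17 q15-0->q17 q15-1->q18 q16-0->q18 q16-1->q3 q17-0->q9 q17-1->q19 q18-0->q19 q18-1->q6 q19-0->q0 q19-1->q10

Run two small machines in parallel and take their product. The first has 5 states tracking the count of `0`s modulo 5; the second has 4 states tracking the input length modulo 4. A product state is a pair (one from each), accepting exactly when both do.
20 states suffice.
          0    1  
>  q0     q1   q2 
   q1     q3   q4 
   q2     q4   q5 
   q3     q6   q7 
   q4     q7   q8 
   q5     q8   q9 
   q6    q10  q11 
   q7    q11  q12 
   q8    q12  q13 
   q9    q13   q0 
   q10    q2  q14 
   q11   q14  q15 
   q12   q15  q16 
   q13   q16   q1 
   q14    q5  q17 
   q15   q17  q18 
   q16   q18   q3 
 * q17    q9  q19 
   q18   q19   q6 
   q19    q0  q10 
(> = start, * = accepting)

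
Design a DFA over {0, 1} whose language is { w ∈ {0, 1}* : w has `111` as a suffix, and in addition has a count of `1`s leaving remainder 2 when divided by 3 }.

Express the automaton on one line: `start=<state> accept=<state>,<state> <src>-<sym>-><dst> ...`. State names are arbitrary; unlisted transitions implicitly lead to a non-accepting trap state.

Build one automaton per condition and run them in lockstep. One (4 states) tracks how much of the suffix `111` has currently been matched; the other (3 states) tracks the count of `1`s modulo 3. Each combined state is a pair, one component from each; accept when both components accept. Equivalent product states are then merged.
With 6 states:
       0  1 
>  A   A  B 
   B   B  C 
   C   C  D 
   D   A  E 
   E   B  F 
 * F   C  D 
(> = start, * = accepting)

start=A accept=F A-0->A A-1->B B-0->B B-1->C C-0->C C-1->D D-0->A D-1->E E-0->B E-1->F F-0->C F-1->D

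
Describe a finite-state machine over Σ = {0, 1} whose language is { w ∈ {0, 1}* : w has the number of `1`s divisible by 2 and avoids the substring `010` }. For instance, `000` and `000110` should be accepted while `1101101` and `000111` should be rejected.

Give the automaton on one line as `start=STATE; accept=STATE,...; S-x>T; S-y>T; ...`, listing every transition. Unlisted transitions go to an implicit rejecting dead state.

Run two small machines in parallel and take their product. One (2 states) tracks the count of `1`s modulo 2; the other (4 states) tracks partial matches of the forbidden pattern `010`. Each combined state is a pair, one component from each; accept when both components accept. After merging equivalent states the machine shrinks.
        0   1  
>* S0   S1  S2 
 * S1   S1  S3 
   S2   S4  S0 
   S3   S5  S0 
   S4   S4  S6 
   S5   S5  S5 
 * S6   S5  S2 
(> = start, * = accepting)

start=S0; accept=S0,S1,S6; S0-0>S1; S0-1>S2; S1-0>S1; S1-1>S3; S2-0>S4; S2-1>S0; S3-0>S5; S3-1>S0; S4-0>S4; S4-1>S6; S5-0>S5; S5-1>S5; S6-0>S5; S6-1>S2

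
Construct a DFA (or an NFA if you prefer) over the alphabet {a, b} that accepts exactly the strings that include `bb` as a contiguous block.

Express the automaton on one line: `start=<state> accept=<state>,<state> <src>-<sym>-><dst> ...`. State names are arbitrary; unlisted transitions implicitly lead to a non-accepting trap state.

Track how much of `bb` has been matched so far: state q0 is no progress, q2 is the absorbing accept state reached once `bb` has occurred. Intermediate states record partial matches; on a mismatch, fall back to the longest reusable overlap.
3 states suffice.
        a   b  
>  q0   q0  q1 
   q1   q0  q2 
 * q2   q2  q2 
(> = start, * = accepting)

start=q0 accept=q2 q0-a->q0 q0-b->q1 q1-a->q0 q1-b->q2 q2-a->q2 q2-b->q2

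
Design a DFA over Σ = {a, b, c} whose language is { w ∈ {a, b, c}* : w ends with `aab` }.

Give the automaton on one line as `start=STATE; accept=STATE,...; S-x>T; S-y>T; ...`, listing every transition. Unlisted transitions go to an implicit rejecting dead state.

start=S0; accept=S3; S0-a>S1; S0-b>S0; S0-c>S0; S1-a>S2; S1-b>S0; S1-c>S0; S2-a>S2; S2-b>S3; S2-c>S0; S3-a>S1; S3-b>S0; S3-c>S0

Remember how much of `aab` the current input suffix matches. State S0 means no match yet; S1 means the last symbol is `a`; S2 means the last 2 symbols are `aa`; S3 means the last 3 symbols are `aab`. Only S3 accepts. On a mismatch, fall back to the longest proper suffix that is still a prefix of `aab`.
4 states suffice.
        a   b   c  
>  S0   S1  S0  S0 
   S1   S2  S0  S0 
   S2   S2  S3  S0 
 * S3   S1  S0  S0 
(> = start, * = accepting)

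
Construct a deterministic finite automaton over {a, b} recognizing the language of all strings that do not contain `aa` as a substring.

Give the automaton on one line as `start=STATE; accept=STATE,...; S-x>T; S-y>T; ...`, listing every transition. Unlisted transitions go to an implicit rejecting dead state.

Track partial matches of the forbidden pattern `aa`. State q2 is a dead state reached once `aa` has occurred; every other state accepts. q0 means no part of `aa` is currently matched.
3 states suffice.
        a   b  
>* q0   q1  q0 
 * q1   q2  q0 
   q2   q2  q2 
(> = start, * = accepting)

start=q0; accept=q0,q1; q0-a>q1; q0-b>q0; q1-a>q2; q1-b>q0; q2-a>q2; q2-b>q2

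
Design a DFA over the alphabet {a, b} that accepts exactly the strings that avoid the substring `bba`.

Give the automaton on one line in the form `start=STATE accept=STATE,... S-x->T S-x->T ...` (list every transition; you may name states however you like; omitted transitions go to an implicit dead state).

This is the complement of 'contains `bba`'. Use the same substring-matching states — S0 through S3 holding how much of `bba` has just been matched — but flip the accepting set: everything except the trap S3 accepts.
A 4-state machine:
        a   b  
>* S0   S0  S1 
 * S1   S0  S2 
 * S2   S3  S2 
   S3   S3  S3 
(> = start, * = accepting)

start=S0 accept=S0,S1,S2 S0-a->S0 S0-b->S1 S1-a->S0 S1-b->S2 S2-a->S3 S2-b->S2 S3-a->S3 S3-b->S3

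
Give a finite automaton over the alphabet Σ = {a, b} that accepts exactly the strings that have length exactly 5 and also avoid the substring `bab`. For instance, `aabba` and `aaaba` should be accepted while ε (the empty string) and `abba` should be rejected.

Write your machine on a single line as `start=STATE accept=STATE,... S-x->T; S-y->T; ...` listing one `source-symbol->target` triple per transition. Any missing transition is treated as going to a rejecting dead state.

start=q0; accept=q12; q0-a->q1; q0-b->q2; q1-a->q3; q1-b->q4; q2-a->q5; q2-b->q4; q3-a->q6; q3-b->q7; q4-a->q8; q4-b->q7; q5-a->q6; q5-b->q9; q6-a->q10; q6-b->q10; q7-a->q11; q7-b->q10; q8-a->q10; q8-b->q9; q9-a->q9; q9-b->q9; q10-a->q12; q10-b->q12; q11-a->q12; q11-b->q9; q12-a->q9; q12-b->q9

Build one automaton per condition and run them in lockstep. One (7 states) tracks the input length, saturating at 6; the other (4 states) tracks partial matches of the forbidden pattern `bab`. Each combined state is a pair, one component from each; accept when both components accept. Minimizing collapses redundant product states.
          a    b  
>  q0     q1   q2 
   q1     q3   q4 
   q2     q5   q4 
   q3     q6   q7 
   q4     q8   q7 
   q5     q6   q9 
   q6    q10  q10 
   q7    q11  q10 
   q8    q10   q9 
   q9     q9   q9 
   q10   q12  q12 
   q11   q12   q9 
 * q12    q9   q9 
(> = start, * = accepting)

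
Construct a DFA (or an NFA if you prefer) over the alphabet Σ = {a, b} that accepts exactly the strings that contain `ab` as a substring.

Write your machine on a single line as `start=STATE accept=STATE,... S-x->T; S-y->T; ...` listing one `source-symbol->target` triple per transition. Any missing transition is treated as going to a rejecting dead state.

Track how much of `ab` has been matched so far: state S0 is no progress, S2 is the absorbing accept state reached once `ab` has occurred. Intermediate states record partial matches; on a mismatch, fall back to the longest reusable overlap.
3 states suffice.
        a   b  
>  S0   S1  S0 
   S1   S1  S2 
 * S2   S2  S2 
(> = start, * = accepting)

start=S0; accept=S2; S0-a->S1; S0-b->S0; S1-a->S1; S1-b->S2; S2-a->S2; S2-b->S2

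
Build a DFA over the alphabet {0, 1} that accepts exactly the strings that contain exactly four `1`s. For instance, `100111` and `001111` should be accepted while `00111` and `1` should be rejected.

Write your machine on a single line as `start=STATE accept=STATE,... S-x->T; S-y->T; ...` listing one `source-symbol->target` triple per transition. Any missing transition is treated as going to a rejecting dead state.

Only the number of `1`s matters, and only up to 5. Make a chain A → B → C → D → E → F advanced by each `1` (with F absorbing); every other symbol self-loops. The accepting set is {E}.
A 6-state machine:
       0  1 
>  A   A  B 
   B   B  C 
   C   C  D 
   D   D  E 
 * E   E  F 
   F   F  F 
(> = start, * = accepting)

start=A; accept=E; A-0->A; A-1->B; B-0->B; B-1->C; C-0->C; C-1->D; D-0->D; D-1->E; E-0->E; E-1->F; F-0->F; F-1->F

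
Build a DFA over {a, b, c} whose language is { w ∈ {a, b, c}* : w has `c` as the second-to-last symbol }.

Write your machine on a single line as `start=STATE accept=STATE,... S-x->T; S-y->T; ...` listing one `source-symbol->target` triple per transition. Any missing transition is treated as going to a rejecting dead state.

Because acceptance depends on a position counted from the end, the machine has to buffer the most recent 2 symbols. Make each state the string of the last up-to-2 symbols read; on input `x` shift the window left and append `x`. Accept when the buffered window has length 2 and begins with `c`.
          a    b    c  
>  s0     s1   s2   s3 
   s1     s4   s5   s6 
   s2     s7   s8   s9 
   s3    s10  s11  s12 
   s4     s4   s5   s6 
   s5     s7   s8   s9 
   s6    s10  s11  s12 
   s7     s4   s5   s6 
   s8     s7   s8   s9 
   s9    s10  s11  s12 
 * s10    s4   s5   s6 
 * s11    s7   s8   s9 
 * s12   s10  s11  s12 
(> = start, * = accepting)

start=s0; accept=s10,s11,s12; s0-a->s1; s0-b->s2; s0-c->s3; s1-a->s4; s1-b->s5; s1-c->s6; s2-a->s7; s2-b->s8; s2-c->s9; s3-a->s10; s3-b->s11; s3-c->s12; s4-a->s4; s4-b->s5; s4-c->s6; s5-a->s7; s5-b->s8; s5-c->s9; s6-a->s10; s6-b->s11; s6-c->s12; s7-a->s4; s7-b->s5; s7-c->s6; s8-a->s7; s8-b->s8; s8-c->s9; s9-a->s10; s9-b->s11; s9-c->s12; s10-a->s4; s10-b->s5; s10-c->s6; s11-a->s7; s11-b->s8; s11-c->s9; s12-a->s10; s12-b->s11; s12-c->s12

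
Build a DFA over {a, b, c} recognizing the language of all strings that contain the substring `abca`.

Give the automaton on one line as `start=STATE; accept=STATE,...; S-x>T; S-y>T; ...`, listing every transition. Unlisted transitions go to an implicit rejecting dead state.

start=q0; accept=q4; q0-a>q1; q0-b>q0; q0-c>q0; q1-a>q1; q1-b>q2; q1-c>q0; q2-a>q1; q2-b>q0; q2-c>q3; q3-a>q4; q3-b>q0; q3-c>q0; q4-a>q4; q4-b>q4; q4-c>q4

States q0..q3 record the length of the longest prefix of `abca` that matches the current input suffix. Reaching q4 means `abca` has been seen, and we stay there forever. Accept from q4.
        a   b   c  
>  q0   q1  q0  q0 
   q1   q1  q2  q0 
   q2   q1  q0  q3 
   q3   q4  q0  q0 
 * q4   q4  q4  q4 
(> = start, * = accepting)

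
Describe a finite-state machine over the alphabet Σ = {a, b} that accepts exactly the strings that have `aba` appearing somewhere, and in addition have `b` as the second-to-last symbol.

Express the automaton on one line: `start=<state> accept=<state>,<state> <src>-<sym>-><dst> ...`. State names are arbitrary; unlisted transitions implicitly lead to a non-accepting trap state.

Run two small machines in parallel and take their product. One (4 states) tracks whether and how much of `aba` has been seen; the other (7 states) tracks the last 2 symbols read. Each combined state is a pair, one component from each; accept when both components accept. Equivalent product states are then merged.
7 states suffice.
        a   b  
>  s0   s1  s0 
   s1   s1  s2 
   s2   s3  s0 
 * s3   s4  s5 
   s4   s4  s5 
   s5   s3  s6 
 * s6   s3  s6 
(> = start, * = accepting)

start=s0 accept=s3,s6 s0-a->s1 s0-b->s0 s1-a->s1 s1-b->s2 s2-a->s3 s2-b->s0 s3-a->s4 s3-b->s5 s4-a->s4 s4-b->s5 s5-a->s3 s5-b->s6 s6-a->s3 s6-b->s6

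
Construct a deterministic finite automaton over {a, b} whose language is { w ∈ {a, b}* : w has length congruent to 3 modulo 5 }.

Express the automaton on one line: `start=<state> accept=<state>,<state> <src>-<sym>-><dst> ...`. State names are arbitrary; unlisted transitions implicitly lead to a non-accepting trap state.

start=q0 accept=q3 q0-a->q1 q0-b->q1 q1-a->q2 q1-b->q2 q2-a->q3 q2-b->q3 q3-a->q4 q3-b->q4 q4-a->q0 q4-b->q0

Count input length modulo 5: every symbol advances one step around the cycle q0 → q1 → q2 → q3 → q4 → q0. Accept at q3.
With 5 states:
        a   b  
>  q0   q1  q1 
   q1   q2  q2 
   q2   q3  q3 
 * q3   q4  q4 
   q4   q0  q0 
(> = start, * = accepting)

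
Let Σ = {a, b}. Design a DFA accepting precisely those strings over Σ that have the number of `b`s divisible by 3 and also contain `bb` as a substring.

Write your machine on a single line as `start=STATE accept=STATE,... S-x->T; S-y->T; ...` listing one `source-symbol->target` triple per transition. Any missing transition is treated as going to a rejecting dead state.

Build one automaton per condition and run them in lockstep. The first has 3 states tracking the count of `b`s modulo 3; the second has 3 states tracking whether and how much of `bb` has been seen. A product state is a pair (one from each), accepting exactly when both do.
A 9-state machine:
        a   b  
>  q0   q0  q1 
   q1   q2  q3 
   q2   q2  q4 
   q3   q3  q5 
   q4   q6  q5 
 * q5   q5  q7 
   q6   q6  q8 
   q7   q7  q3 
   q8   q0  q7 
(> = start, * = accepting)

start=q0; accept=q5; q0-a->q0; q0-b->q1; q1-a->q2; q1-b->q3; q2-a->q2; q2-b->q4; q3-a->q3; q3-b->q5; q4-a->q6; q4-b->q5; q5-a->q5; q5-b->q7; q6-a->q6; q6-b->q8; q7-a->q7; q7-b->q3; q8-a->q0; q8-b->q7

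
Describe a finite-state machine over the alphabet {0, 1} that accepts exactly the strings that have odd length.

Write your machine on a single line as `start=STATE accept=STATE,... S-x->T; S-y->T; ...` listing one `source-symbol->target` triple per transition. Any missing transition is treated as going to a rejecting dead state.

Only the length mod 2 matters, so use a 2-cycle: from any state, every input symbol moves to the next state, wrapping q1 back to q0. Mark q1 accepting.
With 2 states:
        0   1  
>  q0   q1  q1 
 * q1   q0  q0 
(> = start, * = accepting)

start=q0; accept=q1; q0-0->q1; q0-1->q1; q1-0->q0; q1-1->q0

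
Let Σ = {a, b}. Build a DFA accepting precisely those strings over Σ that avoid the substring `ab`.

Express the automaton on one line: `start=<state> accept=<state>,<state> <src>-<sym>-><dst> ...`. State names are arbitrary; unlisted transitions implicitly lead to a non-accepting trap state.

start=S0 accept=S0,S1 S0-a->S1 S0-b->S0 S1-a->S1 S1-b->S2 S2-a->S2 S2-b->S2

Track partial matches of the forbidden pattern `ab`. State S2 is a dead state reached once `ab` has occurred; every other state accepts. S0 means no part of `ab` is currently matched.
3 states suffice.
        a   b  
>* S0   S1  S0 
 * S1   S1  S2 
   S2   S2  S2 
(> = start, * = accepting)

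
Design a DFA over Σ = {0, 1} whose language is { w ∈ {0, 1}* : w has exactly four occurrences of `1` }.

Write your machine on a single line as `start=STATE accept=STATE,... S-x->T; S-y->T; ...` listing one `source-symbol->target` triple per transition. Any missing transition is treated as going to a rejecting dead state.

start=q0; accept=q4; q0-0->q0; q0-1->q1; q1-0->q1; q1-1->q2; q2-0->q2; q2-1->q3; q3-0->q3; q3-1->q4; q4-0->q4; q4-1->q5; q5-0->q5; q5-1->q5

Only the number of `1`s matters, and only up to 5. Make a chain q0 → q1 → q2 → q3 → q4 → q5 advanced by each `1` (with q5 absorbing); every other symbol self-loops. The accepting set is {q4}.
6 states suffice.
        0   1  
>  q0   q0  q1 
   q1   q1  q2 
   q2   q2  q3 
   q3   q3  q4 
 * q4   q4  q5 
   q5   q5  q5 
(> = start, * = accepting)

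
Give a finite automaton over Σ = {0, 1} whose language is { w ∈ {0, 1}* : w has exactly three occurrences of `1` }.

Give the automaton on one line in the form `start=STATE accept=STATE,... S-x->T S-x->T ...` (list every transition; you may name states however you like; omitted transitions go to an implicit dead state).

start=S0 accept=S3 S0-0->S0 S0-1->S1 S1-0->S1 S1-1->S2 S2-0->S2 S2-1->S3 S3-0->S3 S3-1->S4 S4-0->S4 S4-1->S4

Only the number of `1`s matters, and only up to 4. Make a chain S0 → S1 → S2 → S3 → S4 advanced by each `1` (with S4 absorbing); every other symbol self-loops. The accepting set is {S3}.
With 5 states:
        0   1  
>  S0   S0  S1 
   S1   S1  S2 
   S2   S2  S3 
 * S3   S3  S4 
   S4   S4  S4 
(> = start, * = accepting)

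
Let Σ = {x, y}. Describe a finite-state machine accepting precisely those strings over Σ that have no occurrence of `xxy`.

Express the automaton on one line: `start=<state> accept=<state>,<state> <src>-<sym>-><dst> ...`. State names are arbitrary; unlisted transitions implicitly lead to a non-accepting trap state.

start=A accept=A,B,C A-x->B A-y->A B-x->C B-y->A C-x->C C-y->D D-x->D D-y->D

Track partial matches of the forbidden pattern `xxy`. State D is a dead state reached once `xxy` has occurred; every other state accepts. A means no part of `xxy` is currently matched.
With 4 states:
       x  y 
>* A   B  A 
 * B   C  A 
 * C   C  D 
   D   D  D 
(> = start, * = accepting)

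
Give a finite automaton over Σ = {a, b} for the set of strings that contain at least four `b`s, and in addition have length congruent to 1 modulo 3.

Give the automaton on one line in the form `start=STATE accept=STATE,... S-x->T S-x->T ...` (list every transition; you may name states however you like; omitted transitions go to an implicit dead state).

Handle the two conditions separately and then intersect. The first has 6 states tracking the count of `b`s, saturating at 5; the second has 3 states tracking the input length modulo 3. A product state is a pair (one from each), accepting exactly when both do. Minimizing collapses redundant product states.
15 states suffice.
          a    b  
>  S0     S1   S2 
   S1     S3   S4 
   S2     S4   S5 
   S3     S0   S6 
   S4     S6   S7 
   S5     S7   S8 
   S6     S2   S9 
   S7     S9  S10 
   S8    S10  S11 
   S9     S5  S12 
   S10   S12  S13 
 * S11   S13  S13 
   S12    S8  S14 
   S13   S14  S14 
   S14   S11  S11 
(> = start, * = accepting)

start=S0 accept=S11 S0-a->S1 S0-b->S2 S1-a->S3 S1-b->S4 S2-a->S4 S2-b->S5 S3-a->S0 S3-b->S6 S4-a->S6 S4-b->S7 S5-a->S7 S5-b->S8 S6-a->S2 S6-b->S9 S7-a->S9 S7-b->S10 S8-a->S10 S8-b->S11 S9-a->S5 S9-b->S12 S10-a->S12 S10-b->S13 S11-a->S13 S11-b->S13 S12-a->S8 S12-b->S14 S13-a->S14 S13-b->S14 S14-a->S11 S14-b->S11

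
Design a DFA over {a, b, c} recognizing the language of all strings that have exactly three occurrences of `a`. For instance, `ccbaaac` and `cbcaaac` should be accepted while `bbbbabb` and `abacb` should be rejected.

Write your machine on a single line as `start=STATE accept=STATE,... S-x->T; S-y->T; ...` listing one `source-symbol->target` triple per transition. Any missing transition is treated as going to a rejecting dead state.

start=s0; accept=s3; s0-a->s1; s0-b->s0; s0-c->s0; s1-a->s2; s1-b->s1; s1-c->s1; s2-a->s3; s2-b->s2; s2-c->s2; s3-a->s4; s3-b->s3; s3-c->s3; s4-a->s4; s4-b->s4; s4-c->s4

Count `a`s, saturating at 4: states s0 through s3 mean 0 through 3 `a`s seen; s4 means more than 3. Each `a` increments (capped at s4); other symbols loop. Accept from {s3}.
5 states suffice.
        a   b   c  
>  s0   s1  s0  s0 
   s1   s2  s1  s1 
   s2   s3  s2  s2 
 * s3   s4  s3  s3 
   s4   s4  s4  s4 
(> = start, * = accepting)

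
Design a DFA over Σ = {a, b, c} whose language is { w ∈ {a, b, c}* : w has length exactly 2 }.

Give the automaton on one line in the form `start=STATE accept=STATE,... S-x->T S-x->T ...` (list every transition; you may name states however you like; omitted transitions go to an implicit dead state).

start=q0 accept=q2 q0-a->q1 q0-b->q1 q0-c->q1 q1-a->q2 q1-b->q2 q1-c->q2 q2-a->q3 q2-b->q3 q2-c->q3 q3-a->q3 q3-b->q3 q3-c->q3

Count input length up to 3: every symbol moves from q0 toward q3, which means 'more than 2' and absorbs. Accept from {q2}.
With 4 states:
        a   b   c  
>  q0   q1  q1  q1 
   q1   q2  q2  q2 
 * q2   q3  q3  q3 
   q3   q3  q3  q3 
(> = start, * = accepting)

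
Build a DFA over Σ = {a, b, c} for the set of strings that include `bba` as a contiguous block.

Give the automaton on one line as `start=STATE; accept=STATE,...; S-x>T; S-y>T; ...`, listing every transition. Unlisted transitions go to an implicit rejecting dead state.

start=s0; accept=s3; s0-a>s0; s0-b>s1; s0-c>s0; s1-a>s0; s1-b>s2; s1-c>s0; s2-a>s3; s2-b>s2; s2-c>s0; s3-a>s3; s3-b>s3; s3-c>s3

States s0..s2 record the length of the longest prefix of `bba` that matches the current input suffix. Reaching s3 means `bba` has been seen, and we stay there forever. Accept from s3.
With 4 states:
        a   b   c  
>  s0   s0  s1  s0 
   s1   s0  s2  s0 
   s2   s3  s2  s0 
 * s3   s3  s3  s3 
(> = start, * = accepting)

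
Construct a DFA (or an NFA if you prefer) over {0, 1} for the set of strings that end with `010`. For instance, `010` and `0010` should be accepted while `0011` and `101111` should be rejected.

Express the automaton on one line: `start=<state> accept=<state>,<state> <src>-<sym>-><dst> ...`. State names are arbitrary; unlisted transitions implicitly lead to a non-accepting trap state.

Remember how much of `010` the current input suffix matches. State S0 means no match yet; S1 means the last symbol is `0`; S2 means the last 2 symbols are `01`; S3 means the last 3 symbols are `010`. Only S3 accepts. On a mismatch, fall back to the longest proper suffix that is still a prefix of `010`.
4 states suffice.
        0   1  
>  S0   S1  S0 
   S1   S1  S2 
   S2   S3  S0 
 * S3   S1  S2 
(> = start, * = accepting)

start=S0 accept=S3 S0-0->S1 S0-1->S0 S1-0->S1 S1-1->S2 S2-0->S3 S2-1->S0 S3-0->S1 S3-1->S2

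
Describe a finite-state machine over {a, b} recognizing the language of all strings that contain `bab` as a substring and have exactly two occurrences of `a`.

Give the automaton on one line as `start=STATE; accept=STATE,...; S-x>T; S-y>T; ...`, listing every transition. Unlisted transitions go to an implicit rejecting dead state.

start=s0; accept=s8; s0-a>s1; s0-b>s2; s1-a>s3; s1-b>s4; s2-a>s5; s2-b>s2; s3-a>s3; s3-b>s3; s4-a>s6; s4-b>s4; s5-a>s3; s5-b>s7; s6-a>s3; s6-b>s8; s7-a>s8; s7-b>s7; s8-a>s3; s8-b>s8

Run two small machines in parallel and take their product. One (4 states) tracks whether and how much of `bab` has been seen; the other (4 states) tracks the count of `a`s, saturating at 3. Each combined state is a pair, one component from each; accept when both components accept. Minimizing collapses redundant product states.
With 9 states:
        a   b  
>  s0   s1  s2 
   s1   s3  s4 
   s2   s5  s2 
   s3   s3  s3 
   s4   s6  s4 
   s5   s3  s7 
   s6   s3  s8 
   s7   s8  s7 
 * s8   s3  s8 
(> = start, * = accepting)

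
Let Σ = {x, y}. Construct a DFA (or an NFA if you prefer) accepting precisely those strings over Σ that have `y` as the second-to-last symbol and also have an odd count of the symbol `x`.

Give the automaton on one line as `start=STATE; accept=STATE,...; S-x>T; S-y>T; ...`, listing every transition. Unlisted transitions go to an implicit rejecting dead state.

start=s0; accept=s5,s10; s0-x>s1; s0-y>s2; s1-x>s3; s1-y>s4; s2-x>s5; s2-y>s6; s3-x>s7; s3-y>s8; s4-x>s9; s4-y>s10; s5-x>s3; s5-y>s4; s6-x>s5; s6-y>s6; s7-x>s3; s7-y>s4; s8-x>s5; s8-y>s6; s9-x>s7; s9-y>s8; s10-x>s9; s10-y>s10

Build one automaton per condition and run them in lockstep. The first has 7 states tracking the last 2 symbols read; the second has 2 states tracking the count of `x`s modulo 2. A product state is a pair (one from each), accepting exactly when both do.
          x    y  
>  s0     s1   s2 
   s1     s3   s4 
   s2     s5   s6 
   s3     s7   s8 
   s4     s9  s10 
 * s5     s3   s4 
   s6     s5   s6 
   s7     s3   s4 
   s8     s5   s6 
   s9     s7   s8 
 * s10    s9  s10 
(> = start, * = accepting)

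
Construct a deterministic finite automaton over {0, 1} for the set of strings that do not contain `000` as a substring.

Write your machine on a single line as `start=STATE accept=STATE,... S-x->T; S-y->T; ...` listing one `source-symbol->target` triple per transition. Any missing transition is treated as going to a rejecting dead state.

start=A; accept=A,B,C; A-0->B; A-1->A; B-0->C; B-1->A; C-0->D; C-1->A; D-0->D; D-1->D

This is the complement of 'contains `000`'. Use the same substring-matching states — A through D holding how much of `000` has just been matched — but flip the accepting set: everything except the trap D accepts.
With 4 states:
       0  1 
>* A   B  A 
 * B   C  A 
 * C   D  A 
   D   D  D 
(> = start, * = accepting)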